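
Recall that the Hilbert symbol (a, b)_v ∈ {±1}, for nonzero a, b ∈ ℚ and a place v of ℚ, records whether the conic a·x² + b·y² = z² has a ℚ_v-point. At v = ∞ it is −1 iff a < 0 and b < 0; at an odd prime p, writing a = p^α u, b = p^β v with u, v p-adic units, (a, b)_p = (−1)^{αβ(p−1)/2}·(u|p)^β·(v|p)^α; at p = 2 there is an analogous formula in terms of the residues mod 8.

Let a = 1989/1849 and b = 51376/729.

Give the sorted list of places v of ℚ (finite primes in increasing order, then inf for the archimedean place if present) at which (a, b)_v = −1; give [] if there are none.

Mod squares: a ≡ 221, b ≡ 19. Check v ∈ {∞, 2, 3, 13, 17, 19, 43}.
v=∞: 221 > 0 and 19 > 0  ⇒  (a,b)_∞ = +1.
v=17: a=17^1·(≡9), b=17^0·(≡16) mod 17; (9|17)=+1, (16|17)=+1; (−1)^{1·0·8}·(+1)^0·(+1)^1 = +1.
v=43: a=43^-2·(≡11), b=43^0·(≡26) mod 43; (11|43)=+1, (26|43)=-1; (−1)^{-2·0·21}·(+1)^0·(-1)^-2 = +1.
v=3: a=3^2·(≡2), b=3^-6·(≡1) mod 3; (2|3)=-1, (1|3)=+1; (−1)^{2·-6·1}·(-1)^-6·(+1)^2 = +1.
v=19: a=19^0·(≡18), b=19^1·(≡9) mod 19; (18|19)=-1, (9|19)=+1; (−1)^{0·1·9}·(-1)^1·(+1)^0 = -1.
v=2: v_2(a)=0, v_2(b)=4; units ≡ 5, 3 (mod 8); ε·ε+αω+βω = 0·1+0·1+4·1 ≡ 0  ⇒  (a,b)_2 = +1.
v=13: a=13^1·(≡12), b=13^2·(≡5) mod 13; (12|13)=+1, (5|13)=-1; (−1)^{1·2·6}·(+1)^2·(-1)^1 = -1.
(221, 19 / ℚ) ramifies at {13, 19}: a division algebra.

[13, 19]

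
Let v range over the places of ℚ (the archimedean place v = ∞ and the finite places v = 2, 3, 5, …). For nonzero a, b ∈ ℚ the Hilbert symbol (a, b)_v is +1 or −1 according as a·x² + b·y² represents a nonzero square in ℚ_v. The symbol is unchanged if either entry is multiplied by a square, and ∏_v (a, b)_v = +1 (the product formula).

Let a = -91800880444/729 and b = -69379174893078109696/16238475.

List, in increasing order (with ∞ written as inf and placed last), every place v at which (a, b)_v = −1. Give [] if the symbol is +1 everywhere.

[11, 23, 31, inf]

Mod squares: a ≡ -31, b ≡ -506. Check v ∈ {∞, 2, 3, 5, 7, 11, 13, 23, 31}.
v=2: v_2(a)=2, v_2(b)=9; units ≡ 1, 3 (mod 8); ε·ε+αω+βω = 0·1+2·1+9·0 ≡ 0  ⇒  (a,b)_2 = +1.
v=3: a=3^-6·(≡2), b=3^-10·(≡1) mod 3; (2|3)=-1, (1|3)=+1; (−1)^{-6·-10·1}·(-1)^-10·(+1)^-6 = +1.
v=11: a=11^0·(≡8), b=11^-1·(≡4) mod 11; (8|11)=-1, (4|11)=+1; (−1)^{0·-1·5}·(-1)^-1·(+1)^0 = -1.
v=7: a=7^2·(≡1), b=7^4·(≡5) mod 7; (1|7)=+1, (5|7)=-1; (−1)^{2·4·3}·(+1)^4·(-1)^2 = +1.
v=∞: -31 < 0 and -506 < 0  ⇒  (a,b)_∞ = -1.
v=23: a=23^2·(≡7), b=23^3·(≡16) mod 23; (7|23)=-1, (16|23)=+1; (−1)^{2·3·11}·(-1)^3·(+1)^2 = -1.
v=31: a=31^1·(≡3), b=31^2·(≡23) mod 31; (3|31)=-1, (23|31)=-1; (−1)^{1·2·15}·(-1)^2·(-1)^1 = -1.
v=13: a=13^4·(≡7), b=13^6·(≡12) mod 13; (7|13)=-1, (12|13)=+1; (−1)^{4·6·6}·(-1)^6·(+1)^4 = +1.
v=5: a=5^0·(≡4), b=5^-2·(≡1) mod 5; (4|5)=+1, (1|5)=+1; (−1)^{0·-2·2}·(+1)^-2·(+1)^0 = +1.
(-31, -506 / ℚ) ramifies at {11, 23, 31, ∞}: a division algebra.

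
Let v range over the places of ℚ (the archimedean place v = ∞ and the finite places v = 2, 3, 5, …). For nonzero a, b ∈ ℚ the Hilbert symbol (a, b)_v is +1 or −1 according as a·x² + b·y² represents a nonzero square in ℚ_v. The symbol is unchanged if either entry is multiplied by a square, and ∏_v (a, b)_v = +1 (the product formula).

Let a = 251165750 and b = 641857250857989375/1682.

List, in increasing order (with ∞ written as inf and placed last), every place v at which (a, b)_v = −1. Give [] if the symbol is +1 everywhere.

(a, b) ≡ (230, 9614) mod (ℚ^×)²; places V = {2, 3, 5, 11, 17, 19, 23, 29, 53, ∞}.
(a,b)_17: α=0, u≡15; β=2, v≡2 (mod 17); (15|17)=+1, (2|17)=+1; sign (−1)^0·+1^2·+1^0 = +1.
(a,b)_29: α=0, u≡27; β=-2, v≡10 (mod 29); (27|29)=-1, (10|29)=-1; sign (−1)^0·-1^-2·-1^0 = +1.
(a,b)_53: α=0, u≡22; β=2, v≡35 (mod 53); (22|53)=-1, (35|53)=-1; sign (−1)^0·-1^2·-1^0 = +1.
(a,b)_19: α=2, u≡8; β=3, v≡2 (mod 19); (8|19)=-1, (2|19)=-1; sign (−1)^0·-1^3·-1^2 = -1.
(a,b)_11: α=2, u≡6; β=1, v≡3 (mod 11); (6|11)=-1, (3|11)=+1; sign (−1)^0·-1^1·+1^2 = -1.
(a,b)_3: α=0, u≡2; β=6, v≡2 (mod 3); (2|3)=-1, (2|3)=-1; sign (−1)^0·-1^6·-1^0 = +1.
(a,b)_23: α=1, u≡11; β=1, v≡13 (mod 23); (11|23)=-1, (13|23)=+1; sign (−1)^1·-1^1·+1^1 = +1.
(a,b)_∞: sgn(230)=+, sgn(9614)=+, so +1.
(a,b)_5: α=3, u≡1; β=4, v≡4 (mod 5); (1|5)=+1, (4|5)=+1; sign (−1)^0·+1^4·+1^3 = +1.
(a,b)_2: α=1, β=-1; u≡3, v≡7 (mod 8); ε(u)ε(v)=1·1, αω(v)=1·0, βω(u)=-1·1; sum ≡ 0  ⇒  +1.
Ram(230, 9614) = {11, 19}; no ℚ_11-point on the conic.

[11, 19]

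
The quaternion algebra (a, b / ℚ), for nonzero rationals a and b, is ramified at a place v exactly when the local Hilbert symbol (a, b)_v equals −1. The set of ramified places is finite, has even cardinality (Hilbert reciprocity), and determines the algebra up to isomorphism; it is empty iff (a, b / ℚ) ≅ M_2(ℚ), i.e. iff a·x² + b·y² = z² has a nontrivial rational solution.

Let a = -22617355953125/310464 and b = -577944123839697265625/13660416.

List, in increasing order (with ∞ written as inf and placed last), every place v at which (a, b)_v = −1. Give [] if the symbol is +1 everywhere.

[17, inf]

Mod squares: a ≡ -6919, b ≡ -65. Check v ∈ {∞, 2, 3, 5, 7, 11, 13, 17, 37, 41}.
v=13: a=13^0·(≡12), b=13^1·(≡8) mod 13; (12|13)=+1, (8|13)=-1; (−1)^{0·1·6}·(+1)^1·(-1)^0 = +1.
v=∞: -6919 < 0 and -65 < 0  ⇒  (a,b)_∞ = -1.
v=17: a=17^1·(≡4), b=17^2·(≡11) mod 17; (4|17)=+1, (11|17)=-1; (−1)^{1·2·8}·(+1)^2·(-1)^1 = -1.
v=11: a=11^-1·(≡5), b=11^-2·(≡5) mod 11; (5|11)=+1, (5|11)=+1; (−1)^{-1·-2·5}·(+1)^-2·(+1)^-1 = +1.
v=7: a=7^-2·(≡4), b=7^-2·(≡6) mod 7; (4|7)=+1, (6|7)=-1; (−1)^{-2·-2·3}·(+1)^-2·(-1)^-2 = +1.
v=37: a=37^3·(≡23), b=37^4·(≡34) mod 37; (23|37)=-1, (34|37)=+1; (−1)^{3·4·18}·(-1)^4·(+1)^3 = +1.
v=3: a=3^-2·(≡2), b=3^-2·(≡1) mod 3; (2|3)=-1, (1|3)=+1; (−1)^{-2·-2·1}·(-1)^-2·(+1)^-2 = +1.
v=5: a=5^6·(≡1), b=5^11·(≡3) mod 5; (1|5)=+1, (3|5)=-1; (−1)^{6·11·2}·(+1)^11·(-1)^6 = +1.
v=2: v_2(a)=-6, v_2(b)=-8; units ≡ 1, 7 (mod 8); ε·ε+αω+βω = 0·1+-6·0+-8·0 ≡ 0  ⇒  (a,b)_2 = +1.
v=41: a=41^2·(≡21), b=41^2·(≡27) mod 41; (21|41)=+1, (27|41)=-1; (−1)^{2·2·20}·(+1)^2·(-1)^2 = +1.
|Ram(-6919, -65)| = 2, even; anisotropic at {17, ∞}.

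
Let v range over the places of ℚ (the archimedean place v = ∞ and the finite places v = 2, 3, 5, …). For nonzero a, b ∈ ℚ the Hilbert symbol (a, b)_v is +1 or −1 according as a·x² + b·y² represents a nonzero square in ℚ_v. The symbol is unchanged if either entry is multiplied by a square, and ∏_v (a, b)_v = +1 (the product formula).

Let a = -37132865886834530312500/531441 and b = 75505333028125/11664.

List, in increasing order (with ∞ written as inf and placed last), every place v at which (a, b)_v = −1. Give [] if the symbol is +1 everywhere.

[5, 7, 13, 17]

Mod squares: a ≡ -85, b ≡ 5005. Check v ∈ {∞, 2, 3, 5, 7, 11, 13, 17}.
v=11: a=11^2·(≡9), b=11^1·(≡1) mod 11; (9|11)=+1, (1|11)=+1; (−1)^{2·1·5}·(+1)^1·(+1)^2 = +1.
v=3: a=3^-12·(≡2), b=3^-6·(≡1) mod 3; (2|3)=-1, (1|3)=+1; (−1)^{-12·-6·1}·(-1)^-6·(+1)^-12 = +1.
v=17: a=17^9·(≡11), b=17^6·(≡3) mod 17; (11|17)=-1, (3|17)=-1; (−1)^{9·6·8}·(-1)^6·(-1)^9 = -1.
v=2: v_2(a)=2, v_2(b)=-4; units ≡ 3, 5 (mod 8); ε·ε+αω+βω = 1·0+2·1+-4·1 ≡ 0  ⇒  (a,b)_2 = +1.
v=13: a=13^2·(≡6), b=13^1·(≡7) mod 13; (6|13)=-1, (7|13)=-1; (−1)^{2·1·6}·(-1)^1·(-1)^2 = -1.
v=∞: -85 < 0 and 5005 > 0  ⇒  (a,b)_∞ = +1.
v=5: a=5^7·(≡2), b=5^5·(≡1) mod 5; (2|5)=-1, (1|5)=+1; (−1)^{7·5·2}·(-1)^5·(+1)^7 = -1.
v=7: a=7^2·(≡5), b=7^1·(≡1) mod 7; (5|7)=-1, (1|7)=+1; (−1)^{2·1·3}·(-1)^1·(+1)^2 = -1.
Ram(-85, 5005) = {5, 7, 13, 17}; no ℚ_5-point on the conic.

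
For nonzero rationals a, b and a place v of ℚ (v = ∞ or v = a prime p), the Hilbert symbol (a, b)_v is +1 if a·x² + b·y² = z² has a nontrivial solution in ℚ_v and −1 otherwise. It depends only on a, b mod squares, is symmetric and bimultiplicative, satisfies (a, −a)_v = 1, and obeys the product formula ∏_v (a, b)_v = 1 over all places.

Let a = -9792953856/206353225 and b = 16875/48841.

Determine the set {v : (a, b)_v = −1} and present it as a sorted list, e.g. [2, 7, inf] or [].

[2, 7]

(a, b) ≡ (-14, 3) mod (ℚ^×)²; places V = {2, 3, 5, 7, 13, 17, 19, 29, ∞}.
(a,b)_19: α=2, u≡11; β=0, v≡2 (mod 19); (11|19)=+1, (2|19)=-1; sign (−1)^0·+1^0·-1^2 = +1.
(a,b)_∞: sgn(-14)=−, sgn(3)=+, so +1.
(a,b)_5: α=-2, u≡1; β=4, v≡2 (mod 5); (1|5)=+1, (2|5)=-1; sign (−1)^0·+1^4·-1^-2 = +1.
(a,b)_17: α=-2, u≡6; β=-2, v≡6 (mod 17); (6|17)=-1, (6|17)=-1; sign (−1)^0·-1^-2·-1^-2 = +1.
(a,b)_29: α=2, u≡21; β=0, v≡11 (mod 29); (21|29)=-1, (11|29)=-1; sign (−1)^0·-1^0·-1^2 = +1.
(a,b)_2: α=9, β=0; u≡1, v≡3 (mod 8); ε(u)ε(v)=0·1, αω(v)=9·1, βω(u)=0·0; sum ≡ 1  ⇒  -1.
(a,b)_3: α=2, u≡1; β=3, v≡1 (mod 3); (1|3)=+1, (1|3)=+1; sign (−1)^0·+1^3·+1^2 = +1.
(a,b)_13: α=-4, u≡12; β=-2, v≡9 (mod 13); (12|13)=+1, (9|13)=+1; sign (−1)^0·+1^-2·+1^-4 = +1.
(a,b)_7: α=1, u≡6; β=0, v≡6 (mod 7); (6|7)=-1, (6|7)=-1; sign (−1)^0·-1^0·-1^1 = -1.
Ram(-14, 3) = {2, 7}; no ℚ_2-point on the conic.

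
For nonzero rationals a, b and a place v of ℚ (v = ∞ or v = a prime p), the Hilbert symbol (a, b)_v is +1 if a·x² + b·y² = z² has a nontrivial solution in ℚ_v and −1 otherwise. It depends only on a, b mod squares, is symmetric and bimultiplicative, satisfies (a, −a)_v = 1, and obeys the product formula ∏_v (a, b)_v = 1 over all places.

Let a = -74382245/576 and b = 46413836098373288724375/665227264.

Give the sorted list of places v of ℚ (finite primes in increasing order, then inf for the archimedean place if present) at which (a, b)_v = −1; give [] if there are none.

[2, 19]

(a, b) ≡ (-5, 399) mod (ℚ^×)²; places V = {2, 3, 5, 7, 13, 19, 29, 31, ∞}.
(a,b)_19: α=2, u≡8; β=5, v≡3 (mod 19); (8|19)=-1, (3|19)=-1; sign (−1)^0·-1^5·-1^2 = -1.
(a,b)_29: α=2, u≡6; β=6, v≡24 (mod 29); (6|29)=+1, (24|29)=+1; sign (−1)^0·+1^6·+1^2 = +1.
(a,b)_2: α=-6, β=-12; u≡3, v≡7 (mod 8); ε(u)ε(v)=1·1, αω(v)=-6·0, βω(u)=-12·1; sum ≡ 1  ⇒  -1.
(a,b)_∞: sgn(-5)=−, sgn(399)=+, so +1.
(a,b)_3: α=-2, u≡1; β=1, v≡1 (mod 3); (1|3)=+1, (1|3)=+1; sign (−1)^0·+1^1·+1^-2 = +1.
(a,b)_31: α=0, u≡3; β=-2, v≡30 (mod 31); (3|31)=-1, (30|31)=-1; sign (−1)^0·-1^-2·-1^0 = +1.
(a,b)_13: α=0, u≡6; β=-2, v≡12 (mod 13); (6|13)=-1, (12|13)=+1; sign (−1)^0·-1^-2·+1^0 = +1.
(a,b)_7: α=2, u≡4; β=5, v≡2 (mod 7); (4|7)=+1, (2|7)=+1; sign (−1)^0·+1^5·+1^2 = +1.
(a,b)_5: α=1, u≡1; β=4, v≡1 (mod 5); (1|5)=+1, (1|5)=+1; sign (−1)^0·+1^4·+1^1 = +1.
Ram(-5, 399) = {2, 19}; no ℚ_2-point on the conic.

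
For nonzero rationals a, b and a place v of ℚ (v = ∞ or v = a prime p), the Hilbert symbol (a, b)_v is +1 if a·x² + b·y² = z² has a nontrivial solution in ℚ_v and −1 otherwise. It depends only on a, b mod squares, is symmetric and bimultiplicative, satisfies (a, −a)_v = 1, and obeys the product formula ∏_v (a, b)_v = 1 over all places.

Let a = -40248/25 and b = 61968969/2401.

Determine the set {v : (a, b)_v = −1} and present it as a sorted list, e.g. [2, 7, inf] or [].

[31, 37]

(a, b) ≡ (-1118, 765049) mod (ℚ^×)²; places V = {2, 3, 5, 7, 13, 23, 29, 31, 37, 43, ∞}.
(a,b)_43: α=1, u≡9; β=0, v≡38 (mod 43); (9|43)=+1, (38|43)=+1; sign (−1)^0·+1^0·+1^1 = +1.
(a,b)_29: α=0, u≡28; β=1, v≡20 (mod 29); (28|29)=+1, (20|29)=+1; sign (−1)^0·+1^1·+1^0 = +1.
(a,b)_23: α=0, u≡1; β=1, v≡22 (mod 23); (1|23)=+1, (22|23)=-1; sign (−1)^0·+1^1·-1^0 = +1.
(a,b)_13: α=1, u≡2; β=0, v≡4 (mod 13); (2|13)=-1, (4|13)=+1; sign (−1)^0·-1^0·+1^1 = +1.
(a,b)_31: α=0, u≡12; β=1, v≡24 (mod 31); (12|31)=-1, (24|31)=-1; sign (−1)^0·-1^1·-1^0 = -1.
(a,b)_∞: sgn(-1118)=−, sgn(765049)=+, so +1.
(a,b)_7: α=0, u≡4; β=-4, v≡6 (mod 7); (4|7)=+1, (6|7)=-1; sign (−1)^0·+1^-4·-1^0 = +1.
(a,b)_3: α=2, u≡1; β=4, v≡1 (mod 3); (1|3)=+1, (1|3)=+1; sign (−1)^0·+1^4·+1^2 = +1.
(a,b)_2: α=3, β=0; u≡1, v≡1 (mod 8); ε(u)ε(v)=0·0, αω(v)=3·0, βω(u)=0·0; sum ≡ 0  ⇒  +1.
(a,b)_5: α=-2, u≡2; β=0, v≡4 (mod 5); (2|5)=-1, (4|5)=+1; sign (−1)^0·-1^0·+1^-2 = +1.
(a,b)_37: α=0, u≡24; β=1, v≡29 (mod 37); (24|37)=-1, (29|37)=-1; sign (−1)^0·-1^1·-1^0 = -1.
(-1118, 765049 / ℚ) ramifies at {31, 37}: a division algebra.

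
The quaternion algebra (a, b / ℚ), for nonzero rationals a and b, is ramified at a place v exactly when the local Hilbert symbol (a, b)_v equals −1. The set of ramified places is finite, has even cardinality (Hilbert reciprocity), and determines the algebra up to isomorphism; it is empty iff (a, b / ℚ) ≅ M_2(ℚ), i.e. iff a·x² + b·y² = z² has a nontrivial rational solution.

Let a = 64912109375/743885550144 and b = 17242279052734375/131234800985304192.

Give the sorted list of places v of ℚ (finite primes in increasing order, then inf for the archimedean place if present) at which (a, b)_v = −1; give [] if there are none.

(a, b) ≡ (23, 782) mod (ℚ^×)²; places V = {2, 3, 5, 11, 17, 23, ∞}.
(a,b)_23: α=1, u≡8; β=1, v≡21 (mod 23); (8|23)=+1, (21|23)=-1; sign (−1)^1·+1^1·-1^1 = +1.
(a,b)_∞: sgn(23)=+, sgn(782)=+, so +1.
(a,b)_2: α=-6, β=-7; u≡7, v≡7 (mod 8); ε(u)ε(v)=1·1, αω(v)=-6·0, βω(u)=-7·0; sum ≡ 1  ⇒  -1.
(a,b)_5: α=10, u≡3; β=16, v≡2 (mod 5); (3|5)=-1, (2|5)=-1; sign (−1)^0·-1^16·-1^10 = +1.
(a,b)_17: α=2, u≡7; β=3, v≡11 (mod 17); (7|17)=-1, (11|17)=-1; sign (−1)^0·-1^3·-1^2 = -1.
(a,b)_3: α=-8, u≡2; β=-14, v≡2 (mod 3); (2|3)=-1, (2|3)=-1; sign (−1)^0·-1^-14·-1^-8 = +1.
(a,b)_11: α=-6, u≡3; β=-8, v≡4 (mod 11); (3|11)=+1, (4|11)=+1; sign (−1)^0·+1^-8·+1^-6 = +1.
Ram(23, 782) = {2, 17}; no ℚ_2-point on the conic.

[2, 17]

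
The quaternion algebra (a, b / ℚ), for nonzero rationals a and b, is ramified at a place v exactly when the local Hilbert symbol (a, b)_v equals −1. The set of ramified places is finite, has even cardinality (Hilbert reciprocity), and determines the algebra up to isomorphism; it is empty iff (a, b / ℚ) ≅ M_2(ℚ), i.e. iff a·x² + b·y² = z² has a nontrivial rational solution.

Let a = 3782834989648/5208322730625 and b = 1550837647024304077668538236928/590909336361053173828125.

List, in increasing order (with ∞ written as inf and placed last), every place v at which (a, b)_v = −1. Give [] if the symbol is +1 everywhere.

Mod squares: a ≡ 37, b ≡ 6818915. Check v ∈ {∞, 2, 3, 5, 7, 11, 13, 23, 29, 31, 37, 41, 43}.
v=31: a=31^0·(≡6), b=31^1·(≡4) mod 31; (6|31)=-1, (4|31)=+1; (−1)^{0·1·15}·(-1)^1·(+1)^0 = -1.
v=29: a=29^0·(≡10), b=29^1·(≡11) mod 29; (10|29)=-1, (11|29)=-1; (−1)^{0·1·14}·(-1)^1·(-1)^0 = -1.
v=23: a=23^-2·(≡19), b=23^-2·(≡3) mod 23; (19|23)=-1, (3|23)=+1; (−1)^{-2·-2·11}·(-1)^-2·(+1)^-2 = +1.
v=11: a=11^2·(≡4), b=11^8·(≡3) mod 11; (4|11)=+1, (3|11)=+1; (−1)^{2·8·5}·(+1)^8·(+1)^2 = +1.
v=37: a=37^1·(≡12), b=37^3·(≡18) mod 37; (12|37)=+1, (18|37)=-1; (−1)^{1·3·18}·(+1)^3·(-1)^1 = -1.
v=5: a=5^-4·(≡2), b=5^-11·(≡2) mod 5; (2|5)=-1, (2|5)=-1; (−1)^{-4·-11·2}·(-1)^-11·(-1)^-4 = -1.
v=3: a=3^-8·(≡1), b=3^-28·(≡2) mod 3; (1|3)=+1, (2|3)=-1; (−1)^{-8·-28·1}·(+1)^-28·(-1)^-8 = +1.
v=2: v_2(a)=4, v_2(b)=14; units ≡ 5, 3 (mod 8); ε·ε+αω+βω = 0·1+4·1+14·1 ≡ 0  ⇒  (a,b)_2 = +1.
v=43: a=43^2·(≡34), b=43^0·(≡26) mod 43; (34|43)=-1, (26|43)=-1; (−1)^{2·0·21}·(-1)^0·(-1)^2 = +1.
v=41: a=41^0·(≡36), b=41^1·(≡19) mod 41; (36|41)=+1, (19|41)=-1; (−1)^{0·1·20}·(+1)^1·(-1)^0 = +1.
v=∞: 37 > 0 and 6818915 > 0  ⇒  (a,b)_∞ = +1.
v=7: a=7^-4·(≡4), b=7^2·(≡3) mod 7; (4|7)=+1, (3|7)=-1; (−1)^{-4·2·3}·(+1)^2·(-1)^-4 = +1.
v=13: a=13^4·(≡6), b=13^6·(≡3) mod 13; (6|13)=-1, (3|13)=+1; (−1)^{4·6·6}·(-1)^6·(+1)^4 = +1.
(37, 6818915 / ℚ) ramifies at {5, 29, 31, 37}: a division algebra.

[5, 29, 31, 37]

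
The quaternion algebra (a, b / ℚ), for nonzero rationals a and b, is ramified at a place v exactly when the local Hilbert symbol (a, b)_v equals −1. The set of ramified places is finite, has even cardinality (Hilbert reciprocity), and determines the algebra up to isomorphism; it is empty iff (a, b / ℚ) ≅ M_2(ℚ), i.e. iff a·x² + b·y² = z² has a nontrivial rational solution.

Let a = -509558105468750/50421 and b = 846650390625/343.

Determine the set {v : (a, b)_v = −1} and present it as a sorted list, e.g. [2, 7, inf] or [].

(a, b) ≡ (-10374, 399) mod (ℚ^×)²; places V = {2, 3, 5, 7, 13, 19, ∞}.
(a,b)_19: α=1, u≡9; β=1, v≡15 (mod 19); (9|19)=+1, (15|19)=-1; sign (−1)^1·+1^1·-1^1 = +1.
(a,b)_7: α=-5, u≡4; β=-3, v≡4 (mod 7); (4|7)=+1, (4|7)=+1; sign (−1)^1·+1^-3·+1^-5 = -1.
(a,b)_2: α=1, β=0; u≡5, v≡7 (mod 8); ε(u)ε(v)=0·1, αω(v)=1·0, βω(u)=0·1; sum ≡ 0  ⇒  +1.
(a,b)_13: α=3, u≡11; β=2, v≡4 (mod 13); (11|13)=-1, (4|13)=+1; sign (−1)^0·-1^2·+1^3 = +1.
(a,b)_∞: sgn(-10374)=−, sgn(399)=+, so +1.
(a,b)_5: α=14, u≡4; β=10, v≡4 (mod 5); (4|5)=+1, (4|5)=+1; sign (−1)^0·+1^10·+1^14 = +1.
(a,b)_3: α=-1, u≡1; β=3, v≡1 (mod 3); (1|3)=+1, (1|3)=+1; sign (−1)^1·+1^3·+1^-1 = -1.
(-10374, 399 / ℚ) ramifies at {3, 7}: a division algebra.

[3, 7]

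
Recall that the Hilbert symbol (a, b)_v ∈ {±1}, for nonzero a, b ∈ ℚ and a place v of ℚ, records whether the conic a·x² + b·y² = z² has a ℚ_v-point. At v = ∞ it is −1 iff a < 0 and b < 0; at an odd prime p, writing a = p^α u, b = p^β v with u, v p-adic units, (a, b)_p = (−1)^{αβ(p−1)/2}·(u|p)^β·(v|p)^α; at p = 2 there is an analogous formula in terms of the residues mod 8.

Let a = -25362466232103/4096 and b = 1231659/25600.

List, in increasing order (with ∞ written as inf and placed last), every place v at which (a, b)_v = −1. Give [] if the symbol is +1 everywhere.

(a, b) ≡ (-7, 1131) mod (ℚ^×)²; places V = {2, 3, 5, 7, 11, 13, 17, 29, ∞}.
(a,b)_17: α=2, u≡3; β=0, v≡4 (mod 17); (3|17)=-1, (4|17)=+1; sign (−1)^0·-1^0·+1^2 = +1.
(a,b)_3: α=6, u≡2; β=3, v≡2 (mod 3); (2|3)=-1, (2|3)=-1; sign (−1)^0·-1^3·-1^6 = -1.
(a,b)_13: α=2, u≡11; β=1, v≡4 (mod 13); (11|13)=-1, (4|13)=+1; sign (−1)^0·-1^1·+1^2 = -1.
(a,b)_2: α=-12, β=-10; u≡1, v≡3 (mod 8); ε(u)ε(v)=0·1, αω(v)=-12·1, βω(u)=-10·0; sum ≡ 0  ⇒  +1.
(a,b)_11: α=2, u≡4; β=2, v≡5 (mod 11); (4|11)=+1, (5|11)=+1; sign (−1)^0·+1^2·+1^2 = +1.
(a,b)_29: α=2, u≡16; β=1, v≡2 (mod 29); (16|29)=+1, (2|29)=-1; sign (−1)^0·+1^1·-1^2 = +1.
(a,b)_7: α=1, u≡3; β=0, v≡2 (mod 7); (3|7)=-1, (2|7)=+1; sign (−1)^0·-1^0·+1^1 = +1.
(a,b)_∞: sgn(-7)=−, sgn(1131)=+, so +1.
(a,b)_5: α=0, u≡2; β=-2, v≡1 (mod 5); (2|5)=-1, (1|5)=+1; sign (−1)^0·-1^-2·+1^0 = +1.
Ram(-7, 1131) = {3, 13}; no ℚ_3-point on the conic.

[3, 13]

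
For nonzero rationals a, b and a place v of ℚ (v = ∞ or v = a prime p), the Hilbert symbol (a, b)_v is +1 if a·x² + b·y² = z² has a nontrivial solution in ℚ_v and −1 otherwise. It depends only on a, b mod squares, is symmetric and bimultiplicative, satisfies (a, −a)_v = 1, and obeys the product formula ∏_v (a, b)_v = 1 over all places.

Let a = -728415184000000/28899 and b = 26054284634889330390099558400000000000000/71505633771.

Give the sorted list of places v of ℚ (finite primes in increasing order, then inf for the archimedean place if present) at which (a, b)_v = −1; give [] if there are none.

(a, b) ≡ (-17652919, 569449) mod (ℚ^×)²; places V = {2, 3, 5, 7, 11, 13, 17, 19, 31, 41, 43, ∞}.
(a,b)_7: α=2, u≡6; β=4, v≡3 (mod 7); (6|7)=-1, (3|7)=-1; sign (−1)^0·-1^4·-1^2 = +1.
(a,b)_17: α=1, u≡15; β=3, v≡11 (mod 17); (15|17)=+1, (11|17)=-1; sign (−1)^0·+1^3·-1^1 = -1.
(a,b)_11: α=0, u≡10; β=-4, v≡1 (mod 11); (10|11)=-1, (1|11)=+1; sign (−1)^0·-1^-4·+1^0 = +1.
(a,b)_41: α=1, u≡23; β=3, v≡33 (mod 41); (23|41)=+1, (33|41)=+1; sign (−1)^0·+1^3·+1^1 = +1.
(a,b)_3: α=-2, u≡2; β=-2, v≡1 (mod 3); (2|3)=-1, (1|3)=+1; sign (−1)^0·-1^-2·+1^-2 = +1.
(a,b)_2: α=10, β=36; u≡1, v≡1 (mod 8); ε(u)ε(v)=0·0, αω(v)=10·0, βω(u)=36·0; sum ≡ 0  ⇒  +1.
(a,b)_∞: sgn(-17652919)=−, sgn(569449)=+, so +1.
(a,b)_31: α=1, u≡11; β=2, v≡19 (mod 31); (11|31)=-1, (19|31)=+1; sign (−1)^0·-1^2·+1^1 = +1.
(a,b)_13: α=-2, u≡5; β=-4, v≡12 (mod 13); (5|13)=-1, (12|13)=+1; sign (−1)^0·-1^-4·+1^-2 = +1.
(a,b)_43: α=1, u≡1; β=3, v≡37 (mod 43); (1|43)=+1, (37|43)=-1; sign (−1)^1·+1^3·-1^1 = +1.
(a,b)_5: α=6, u≡1; β=14, v≡1 (mod 5); (1|5)=+1, (1|5)=+1; sign (−1)^0·+1^14·+1^6 = +1.
(a,b)_19: α=-1, u≡2; β=-1, v≡3 (mod 19); (2|19)=-1, (3|19)=-1; sign (−1)^1·-1^-1·-1^-1 = -1.
(-17652919, 569449 / ℚ) ramifies at {17, 19}: a division algebra.

[17, 19]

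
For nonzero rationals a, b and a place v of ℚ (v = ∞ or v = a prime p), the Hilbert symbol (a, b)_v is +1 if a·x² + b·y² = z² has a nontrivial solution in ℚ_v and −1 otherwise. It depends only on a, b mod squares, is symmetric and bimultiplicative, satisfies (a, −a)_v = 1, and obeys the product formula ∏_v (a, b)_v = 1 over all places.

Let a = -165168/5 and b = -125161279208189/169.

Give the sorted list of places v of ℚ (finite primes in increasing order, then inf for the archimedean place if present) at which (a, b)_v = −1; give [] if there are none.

(a, b) ≡ (-5735, -329189) mod (ℚ^×)²; places V = {2, 3, 5, 7, 13, 17, 31, 37, 41, ∞}.
(a,b)_7: α=0, u≡5; β=1, v≡5 (mod 7); (5|7)=-1, (5|7)=-1; sign (−1)^0·-1^1·-1^0 = -1.
(a,b)_13: α=0, u≡2; β=-2, v≡10 (mod 13); (2|13)=-1, (10|13)=+1; sign (−1)^0·-1^-2·+1^0 = +1.
(a,b)_2: α=4, β=0; u≡1, v≡3 (mod 8); ε(u)ε(v)=0·1, αω(v)=4·1, βω(u)=0·0; sum ≡ 0  ⇒  +1.
(a,b)_41: α=0, u≡37; β=1, v≡11 (mod 41); (37|41)=+1, (11|41)=-1; sign (−1)^0·+1^1·-1^0 = +1.
(a,b)_31: α=1, u≡7; β=3, v≡19 (mod 31); (7|31)=+1, (19|31)=+1; sign (−1)^1·+1^3·+1^1 = -1.
(a,b)_37: α=1, u≡10; β=3, v≡19 (mod 37); (10|37)=+1, (19|37)=-1; sign (−1)^0·+1^3·-1^1 = -1.
(a,b)_∞: sgn(-5735)=−, sgn(-329189)=−, so -1.
(a,b)_5: α=-1, u≡2; β=0, v≡4 (mod 5); (2|5)=-1, (4|5)=+1; sign (−1)^0·-1^0·+1^-1 = +1.
(a,b)_3: α=2, u≡1; β=0, v≡1 (mod 3); (1|3)=+1, (1|3)=+1; sign (−1)^0·+1^0·+1^2 = +1.
(a,b)_17: α=0, u≡11; β=2, v≡13 (mod 17); (11|17)=-1, (13|17)=+1; sign (−1)^0·-1^2·+1^0 = +1.
|Ram(-5735, -329189)| = 4, even; anisotropic at {7, 31, 37, ∞}.

[7, 31, 37, inf]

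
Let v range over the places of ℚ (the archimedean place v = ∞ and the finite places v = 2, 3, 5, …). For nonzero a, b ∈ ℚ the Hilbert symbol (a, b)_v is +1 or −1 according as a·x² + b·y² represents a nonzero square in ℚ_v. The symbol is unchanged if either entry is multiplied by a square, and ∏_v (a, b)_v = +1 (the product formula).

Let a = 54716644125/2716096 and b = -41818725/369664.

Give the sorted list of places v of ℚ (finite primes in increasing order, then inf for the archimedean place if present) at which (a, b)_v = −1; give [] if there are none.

[2, 11, 17, 31]

(a, b) ≡ (550715, -221) mod (ℚ^×)²; places V = {2, 3, 5, 11, 13, 17, 19, 29, 31, 37, ∞}.
(a,b)_11: α=1, u≡3; β=0, v≡7 (mod 11); (3|11)=+1, (7|11)=-1; sign (−1)^0·+1^0·-1^1 = -1.
(a,b)_5: α=3, u≡3; β=2, v≡4 (mod 5); (3|5)=-1, (4|5)=+1; sign (−1)^0·-1^2·+1^3 = +1.
(a,b)_31: α=-1, u≡4; β=0, v≡6 (mod 31); (4|31)=+1, (6|31)=-1; sign (−1)^0·+1^0·-1^-1 = -1.
(a,b)_13: α=2, u≡1; β=1, v≡10 (mod 13); (1|13)=+1, (10|13)=+1; sign (−1)^0·+1^1·+1^2 = +1.
(a,b)_37: α=-2, u≡9; β=0, v≡10 (mod 37); (9|37)=+1, (10|37)=+1; sign (−1)^0·+1^0·+1^-2 = +1.
(a,b)_3: α=6, u≡2; β=2, v≡1 (mod 3); (2|3)=-1, (1|3)=+1; sign (−1)^0·-1^2·+1^6 = +1.
(a,b)_29: α=0, u≡6; β=2, v≡10 (mod 29); (6|29)=+1, (10|29)=-1; sign (−1)^0·+1^2·-1^0 = +1.
(a,b)_2: α=-6, β=-10; u≡3, v≡3 (mod 8); ε(u)ε(v)=1·1, αω(v)=-6·1, βω(u)=-10·1; sum ≡ 1  ⇒  -1.
(a,b)_∞: sgn(550715)=+, sgn(-221)=−, so +1.
(a,b)_19: α=1, u≡15; β=-2, v≡5 (mod 19); (15|19)=-1, (5|19)=+1; sign (−1)^0·-1^-2·+1^1 = +1.
(a,b)_17: α=1, u≡10; β=1, v≡8 (mod 17); (10|17)=-1, (8|17)=+1; sign (−1)^0·-1^1·+1^1 = -1.
Ram(550715, -221) = {2, 11, 17, 31}; no ℚ_2-point on the conic.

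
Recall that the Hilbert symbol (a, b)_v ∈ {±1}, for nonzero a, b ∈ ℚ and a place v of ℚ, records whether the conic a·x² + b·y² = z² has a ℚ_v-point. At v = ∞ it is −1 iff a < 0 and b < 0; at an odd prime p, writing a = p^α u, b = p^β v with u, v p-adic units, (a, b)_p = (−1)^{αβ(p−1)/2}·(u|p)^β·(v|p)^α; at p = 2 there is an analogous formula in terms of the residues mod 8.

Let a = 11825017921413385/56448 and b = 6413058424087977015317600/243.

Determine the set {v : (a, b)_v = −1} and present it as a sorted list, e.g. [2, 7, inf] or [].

(a, b) ≡ (64604930, 30498) mod (ℚ^×)²; places V = {2, 3, 5, 7, 13, 17, 19, 23, 31, 41, 53, ∞}.
(a,b)_3: α=-2, u≡2; β=-5, v≡2 (mod 3); (2|3)=-1, (2|3)=-1; sign (−1)^0·-1^-5·-1^-2 = -1.
(a,b)_19: α=4, u≡4; β=4, v≡18 (mod 19); (4|19)=+1, (18|19)=-1; sign (−1)^0·+1^4·-1^4 = +1.
(a,b)_31: α=1, u≡11; β=2, v≡20 (mod 31); (11|31)=-1, (20|31)=+1; sign (−1)^0·-1^2·+1^1 = +1.
(a,b)_23: α=1, u≡9; β=3, v≡21 (mod 23); (9|23)=+1, (21|23)=-1; sign (−1)^1·+1^3·-1^1 = +1.
(a,b)_41: α=1, u≡9; β=2, v≡12 (mod 41); (9|41)=+1, (12|41)=-1; sign (−1)^0·+1^2·-1^1 = -1.
(a,b)_2: α=-7, β=5; u≡1, v≡1 (mod 8); ε(u)ε(v)=0·0, αω(v)=-7·0, βω(u)=5·0; sum ≡ 0  ⇒  +1.
(a,b)_13: α=1, u≡4; β=1, v≡6 (mod 13); (4|13)=+1, (6|13)=-1; sign (−1)^0·+1^1·-1^1 = -1.
(a,b)_17: α=1, u≡15; β=3, v≡9 (mod 17); (15|17)=+1, (9|17)=+1; sign (−1)^0·+1^3·+1^1 = +1.
(a,b)_7: α=-2, u≡6; β=2, v≡3 (mod 7); (6|7)=-1, (3|7)=-1; sign (−1)^0·-1^2·-1^-2 = +1.
(a,b)_∞: sgn(64604930)=+, sgn(30498)=+, so +1.
(a,b)_5: α=1, u≡4; β=2, v≡3 (mod 5); (4|5)=+1, (3|5)=-1; sign (−1)^0·+1^2·-1^1 = -1.
(a,b)_53: α=2, u≡3; β=0, v≡20 (mod 53); (3|53)=-1, (20|53)=-1; sign (−1)^0·-1^0·-1^2 = +1.
Ram(64604930, 30498) = {3, 5, 13, 41}; no ℚ_3-point on the conic.

[3, 5, 13, 41]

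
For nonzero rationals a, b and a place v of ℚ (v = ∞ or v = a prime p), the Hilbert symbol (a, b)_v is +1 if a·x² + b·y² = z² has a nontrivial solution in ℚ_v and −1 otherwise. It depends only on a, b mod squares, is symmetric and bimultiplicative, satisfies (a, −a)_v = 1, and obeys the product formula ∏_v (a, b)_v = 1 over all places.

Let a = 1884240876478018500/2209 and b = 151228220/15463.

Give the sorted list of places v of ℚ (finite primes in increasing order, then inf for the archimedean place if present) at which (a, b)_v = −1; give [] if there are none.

(a, b) ≡ (65, 2187185) mod (ℚ^×)²; places V = {2, 3, 5, 7, 11, 13, 19, 23, 37, 47, ∞}.
(a,b)_∞: sgn(65)=+, sgn(2187185)=+, so +1.
(a,b)_7: α=0, u≡2; β=-1, v≡6 (mod 7); (2|7)=+1, (6|7)=-1; sign (−1)^0·+1^-1·-1^0 = +1.
(a,b)_3: α=8, u≡2; β=0, v≡2 (mod 3); (2|3)=-1, (2|3)=-1; sign (−1)^0·-1^0·-1^8 = +1.
(a,b)_11: α=0, u≡10; β=3, v≡7 (mod 11); (10|11)=-1, (7|11)=-1; sign (−1)^0·-1^3·-1^0 = -1.
(a,b)_2: α=2, β=2; u≡1, v≡1 (mod 8); ε(u)ε(v)=0·0, αω(v)=2·0, βω(u)=2·0; sum ≡ 0  ⇒  +1.
(a,b)_37: α=2, u≡16; β=0, v≡10 (mod 37); (16|37)=+1, (10|37)=+1; sign (−1)^0·+1^0·+1^2 = +1.
(a,b)_13: α=3, u≡8; β=1, v≡12 (mod 13); (8|13)=-1, (12|13)=+1; sign (−1)^0·-1^1·+1^3 = -1.
(a,b)_19: α=2, u≡3; β=1, v≡8 (mod 19); (3|19)=-1, (8|19)=-1; sign (−1)^0·-1^1·-1^2 = -1.
(a,b)_5: α=3, u≡2; β=1, v≡3 (mod 5); (2|5)=-1, (3|5)=-1; sign (−1)^0·-1^1·-1^3 = +1.
(a,b)_23: α=2, u≡17; β=1, v≡12 (mod 23); (17|23)=-1, (12|23)=+1; sign (−1)^0·-1^1·+1^2 = -1.
(a,b)_47: α=-2, u≡25; β=-2, v≡45 (mod 47); (25|47)=+1, (45|47)=-1; sign (−1)^0·+1^-2·-1^-2 = +1.
|Ram(65, 2187185)| = 4, even; anisotropic at {11, 13, 19, 23}.

[11, 13, 19, 23]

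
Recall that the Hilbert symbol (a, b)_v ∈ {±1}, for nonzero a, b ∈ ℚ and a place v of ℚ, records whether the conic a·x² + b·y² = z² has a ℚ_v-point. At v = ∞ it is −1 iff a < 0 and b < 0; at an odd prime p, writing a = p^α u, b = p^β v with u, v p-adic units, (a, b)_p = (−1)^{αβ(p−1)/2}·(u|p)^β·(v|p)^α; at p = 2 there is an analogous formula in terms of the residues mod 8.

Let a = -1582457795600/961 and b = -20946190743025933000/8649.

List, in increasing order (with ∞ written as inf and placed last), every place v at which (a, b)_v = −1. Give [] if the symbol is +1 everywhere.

Mod squares: a ≡ -41, b ≡ -366130. Check v ∈ {∞, 2, 3, 5, 7, 11, 19, 31, 41, 47}.
v=19: a=19^2·(≡6), b=19^3·(≡15) mod 19; (6|19)=+1, (15|19)=-1; (−1)^{2·3·9}·(+1)^3·(-1)^2 = +1.
v=2: v_2(a)=4, v_2(b)=3; units ≡ 7, 7 (mod 8); ε·ε+αω+βω = 1·1+4·0+3·0 ≡ 1  ⇒  (a,b)_2 = -1.
v=31: a=31^-2·(≡15), b=31^-2·(≡17) mod 31; (15|31)=-1, (17|31)=-1; (−1)^{-2·-2·15}·(-1)^-2·(-1)^-2 = +1.
v=11: a=11^2·(≡1), b=11^4·(≡4) mod 11; (1|11)=+1, (4|11)=+1; (−1)^{2·4·5}·(+1)^4·(+1)^2 = +1.
v=3: a=3^0·(≡1), b=3^-2·(≡2) mod 3; (1|3)=+1, (2|3)=-1; (−1)^{0·-2·1}·(+1)^-2·(-1)^0 = +1.
v=5: a=5^2·(≡1), b=5^3·(≡4) mod 5; (1|5)=+1, (4|5)=+1; (−1)^{2·3·2}·(+1)^3·(+1)^2 = +1.
v=47: a=47^2·(≡16), b=47^3·(≡1) mod 47; (16|47)=+1, (1|47)=+1; (−1)^{2·3·23}·(+1)^3·(+1)^2 = +1.
v=∞: -41 < 0 and -366130 < 0  ⇒  (a,b)_∞ = -1.
v=41: a=41^1·(≡33), b=41^1·(≡8) mod 41; (33|41)=+1, (8|41)=+1; (−1)^{1·1·20}·(+1)^1·(+1)^1 = +1.
v=7: a=7^0·(≡2), b=7^2·(≡6) mod 7; (2|7)=+1, (6|7)=-1; (−1)^{0·2·3}·(+1)^2·(-1)^0 = +1.
Ram(-41, -366130) = {2, ∞}; no ℚ_2-point on the conic.

[2, inf]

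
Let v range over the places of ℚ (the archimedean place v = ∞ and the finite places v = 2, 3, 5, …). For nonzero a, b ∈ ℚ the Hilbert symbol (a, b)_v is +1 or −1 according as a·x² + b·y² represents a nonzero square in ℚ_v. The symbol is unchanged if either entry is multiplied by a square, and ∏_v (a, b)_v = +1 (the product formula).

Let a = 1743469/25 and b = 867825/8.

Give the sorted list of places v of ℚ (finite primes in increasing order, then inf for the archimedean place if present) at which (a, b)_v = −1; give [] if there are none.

Mod squares: a ≡ 35581, b ≡ 7714. Check v ∈ {∞, 2, 3, 5, 7, 13, 17, 19, 23, 29}.
v=3: a=3^0·(≡1), b=3^2·(≡1) mod 3; (1|3)=+1, (1|3)=+1; (−1)^{0·2·1}·(+1)^2·(+1)^0 = +1.
v=13: a=13^1·(≡8), b=13^0·(≡11) mod 13; (8|13)=-1, (11|13)=-1; (−1)^{1·0·6}·(-1)^0·(-1)^1 = -1.
v=23: a=23^1·(≡9), b=23^0·(≡13) mod 23; (9|23)=+1, (13|23)=+1; (−1)^{1·0·11}·(+1)^0·(+1)^1 = +1.
v=19: a=19^0·(≡8), b=19^1·(≡7) mod 19; (8|19)=-1, (7|19)=+1; (−1)^{0·1·9}·(-1)^1·(+1)^0 = -1.
v=5: a=5^-2·(≡4), b=5^2·(≡1) mod 5; (4|5)=+1, (1|5)=+1; (−1)^{-2·2·2}·(+1)^2·(+1)^-2 = +1.
v=2: v_2(a)=0, v_2(b)=-3; units ≡ 5, 1 (mod 8); ε·ε+αω+βω = 0·0+0·0+-3·1 ≡ 1  ⇒  (a,b)_2 = -1.
v=∞: 35581 > 0 and 7714 > 0  ⇒  (a,b)_∞ = +1.
v=7: a=7^3·(≡2), b=7^1·(≡5) mod 7; (2|7)=+1, (5|7)=-1; (−1)^{3·1·3}·(+1)^1·(-1)^3 = +1.
v=29: a=29^0·(≡10), b=29^1·(≡25) mod 29; (10|29)=-1, (25|29)=+1; (−1)^{0·1·14}·(-1)^1·(+1)^0 = -1.
v=17: a=17^1·(≡8), b=17^0·(≡16) mod 17; (8|17)=+1, (16|17)=+1; (−1)^{1·0·8}·(+1)^0·(+1)^1 = +1.
Ram(35581, 7714) = {2, 13, 19, 29}; no ℚ_2-point on the conic.

[2, 13, 19, 29]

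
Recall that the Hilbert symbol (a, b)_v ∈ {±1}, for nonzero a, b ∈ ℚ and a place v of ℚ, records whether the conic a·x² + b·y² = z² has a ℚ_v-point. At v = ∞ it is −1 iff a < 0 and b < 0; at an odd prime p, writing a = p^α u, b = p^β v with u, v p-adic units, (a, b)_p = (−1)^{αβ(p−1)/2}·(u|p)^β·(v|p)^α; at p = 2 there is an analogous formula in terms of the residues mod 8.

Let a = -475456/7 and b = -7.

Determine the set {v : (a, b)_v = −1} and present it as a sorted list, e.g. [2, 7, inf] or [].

[7, 17, 19, inf]

Mod squares: a ≡ -52003, b ≡ -7. Check v ∈ {∞, 2, 7, 17, 19, 23}.
v=19: a=19^1·(≡8), b=19^0·(≡12) mod 19; (8|19)=-1, (12|19)=-1; (−1)^{1·0·9}·(-1)^0·(-1)^1 = -1.
v=23: a=23^1·(≡4), b=23^0·(≡16) mod 23; (4|23)=+1, (16|23)=+1; (−1)^{1·0·11}·(+1)^0·(+1)^1 = +1.
v=∞: -52003 < 0 and -7 < 0  ⇒  (a,b)_∞ = -1.
v=2: v_2(a)=6, v_2(b)=0; units ≡ 5, 1 (mod 8); ε·ε+αω+βω = 0·0+6·0+0·1 ≡ 0  ⇒  (a,b)_2 = +1.
v=17: a=17^1·(≡2), b=17^0·(≡10) mod 17; (2|17)=+1, (10|17)=-1; (−1)^{1·0·8}·(+1)^0·(-1)^1 = -1.
v=7: a=7^-1·(≡5), b=7^1·(≡6) mod 7; (5|7)=-1, (6|7)=-1; (−1)^{-1·1·3}·(-1)^1·(-1)^-1 = -1.
(-52003, -7 / ℚ) ramifies at {7, 17, 19, ∞}: a division algebra.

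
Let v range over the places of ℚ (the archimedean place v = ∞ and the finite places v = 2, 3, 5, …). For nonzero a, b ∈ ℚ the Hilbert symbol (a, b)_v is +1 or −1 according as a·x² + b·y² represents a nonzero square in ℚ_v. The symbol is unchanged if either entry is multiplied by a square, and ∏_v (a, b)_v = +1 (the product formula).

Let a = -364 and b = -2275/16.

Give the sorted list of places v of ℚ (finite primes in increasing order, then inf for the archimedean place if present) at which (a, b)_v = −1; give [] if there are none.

Mod squares: a ≡ -91, b ≡ -91. Check v ∈ {∞, 2, 5, 7, 13}.
v=∞: -91 < 0 and -91 < 0  ⇒  (a,b)_∞ = -1.
v=7: a=7^1·(≡4), b=7^1·(≡2) mod 7; (4|7)=+1, (2|7)=+1; (−1)^{1·1·3}·(+1)^1·(+1)^1 = -1.
v=13: a=13^1·(≡11), b=13^1·(≡11) mod 13; (11|13)=-1, (11|13)=-1; (−1)^{1·1·6}·(-1)^1·(-1)^1 = +1.
v=5: a=5^0·(≡1), b=5^2·(≡4) mod 5; (1|5)=+1, (4|5)=+1; (−1)^{0·2·2}·(+1)^2·(+1)^0 = +1.
v=2: v_2(a)=2, v_2(b)=-4; units ≡ 5, 5 (mod 8); ε·ε+αω+βω = 0·0+2·1+-4·1 ≡ 0  ⇒  (a,b)_2 = +1.
|Ram(-91, -91)| = 2, even; anisotropic at {7, ∞}.

[7, inf]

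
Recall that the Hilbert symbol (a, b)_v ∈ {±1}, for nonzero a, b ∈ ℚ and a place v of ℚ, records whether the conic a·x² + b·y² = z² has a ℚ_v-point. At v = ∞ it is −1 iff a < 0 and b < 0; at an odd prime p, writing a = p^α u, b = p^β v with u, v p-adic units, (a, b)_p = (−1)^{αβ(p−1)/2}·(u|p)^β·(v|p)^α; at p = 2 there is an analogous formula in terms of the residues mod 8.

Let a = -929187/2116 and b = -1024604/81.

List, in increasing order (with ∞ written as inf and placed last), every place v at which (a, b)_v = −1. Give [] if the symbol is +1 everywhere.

[7, 37, 43, inf]

(a, b) ≡ (-43, -256151) mod (ℚ^×)²; places V = {2, 3, 7, 23, 37, 43, ∞}.
(a,b)_2: α=-2, β=2; u≡5, v≡1 (mod 8); ε(u)ε(v)=0·0, αω(v)=-2·0, βω(u)=2·1; sum ≡ 0  ⇒  +1.
(a,b)_∞: sgn(-43)=−, sgn(-256151)=−, so -1.
(a,b)_43: α=1, u≡7; β=1, v≡27 (mod 43); (7|43)=-1, (27|43)=-1; sign (−1)^1·-1^1·-1^1 = -1.
(a,b)_7: α=4, u≡6; β=1, v≡3 (mod 7); (6|7)=-1, (3|7)=-1; sign (−1)^0·-1^1·-1^4 = -1.
(a,b)_37: α=0, u≡15; β=1, v≡3 (mod 37); (15|37)=-1, (3|37)=+1; sign (−1)^0·-1^1·+1^0 = -1.
(a,b)_23: α=-2, u≡9; β=1, v≡6 (mod 23); (9|23)=+1, (6|23)=+1; sign (−1)^0·+1^1·+1^-2 = +1.
(a,b)_3: α=2, u≡2; β=-4, v≡1 (mod 3); (2|3)=-1, (1|3)=+1; sign (−1)^0·-1^-4·+1^2 = +1.
|Ram(-43, -256151)| = 4, even; anisotropic at {7, 37, 43, ∞}.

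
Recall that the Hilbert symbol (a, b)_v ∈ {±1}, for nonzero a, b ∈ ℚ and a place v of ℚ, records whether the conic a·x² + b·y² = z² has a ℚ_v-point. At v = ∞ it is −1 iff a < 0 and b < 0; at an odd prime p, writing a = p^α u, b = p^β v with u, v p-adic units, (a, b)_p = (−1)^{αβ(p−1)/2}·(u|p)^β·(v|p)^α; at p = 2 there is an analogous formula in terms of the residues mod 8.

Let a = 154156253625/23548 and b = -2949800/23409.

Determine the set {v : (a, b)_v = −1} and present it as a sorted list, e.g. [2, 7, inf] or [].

(a, b) ≡ (489335, -602) mod (ℚ^×)²; places V = {2, 3, 5, 7, 11, 17, 29, 31, 41, 43, ∞}.
(a,b)_7: α=-1, u≡6; β=3, v≡3 (mod 7); (6|7)=-1, (3|7)=-1; sign (−1)^1·-1^3·-1^-1 = -1.
(a,b)_2: α=-2, β=3; u≡7, v≡3 (mod 8); ε(u)ε(v)=1·1, αω(v)=-2·1, βω(u)=3·0; sum ≡ 1  ⇒  -1.
(a,b)_11: α=3, u≡9; β=0, v≡4 (mod 11); (9|11)=+1, (4|11)=+1; sign (−1)^0·+1^0·+1^3 = +1.
(a,b)_∞: sgn(489335)=+, sgn(-602)=−, so +1.
(a,b)_29: α=-2, u≡11; β=0, v≡23 (mod 29); (11|29)=-1, (23|29)=+1; sign (−1)^0·-1^0·+1^-2 = +1.
(a,b)_41: α=1, u≡10; β=0, v≡7 (mod 41); (10|41)=+1, (7|41)=-1; sign (−1)^0·+1^0·-1^1 = -1.
(a,b)_5: α=3, u≡3; β=2, v≡2 (mod 5); (3|5)=-1, (2|5)=-1; sign (−1)^0·-1^2·-1^3 = -1.
(a,b)_31: α=1, u≡6; β=0, v≡9 (mod 31); (6|31)=-1, (9|31)=+1; sign (−1)^0·-1^0·+1^1 = +1.
(a,b)_17: α=0, u≡12; β=-2, v≡7 (mod 17); (12|17)=-1, (7|17)=-1; sign (−1)^0·-1^-2·-1^0 = +1.
(a,b)_43: α=0, u≡24; β=1, v≡32 (mod 43); (24|43)=+1, (32|43)=-1; sign (−1)^0·+1^1·-1^0 = +1.
(a,b)_3: α=6, u≡2; β=-4, v≡1 (mod 3); (2|3)=-1, (1|3)=+1; sign (−1)^0·-1^-4·+1^6 = +1.
Ram(489335, -602) = {2, 5, 7, 41}; no ℚ_2-point on the conic.

[2, 5, 7, 41]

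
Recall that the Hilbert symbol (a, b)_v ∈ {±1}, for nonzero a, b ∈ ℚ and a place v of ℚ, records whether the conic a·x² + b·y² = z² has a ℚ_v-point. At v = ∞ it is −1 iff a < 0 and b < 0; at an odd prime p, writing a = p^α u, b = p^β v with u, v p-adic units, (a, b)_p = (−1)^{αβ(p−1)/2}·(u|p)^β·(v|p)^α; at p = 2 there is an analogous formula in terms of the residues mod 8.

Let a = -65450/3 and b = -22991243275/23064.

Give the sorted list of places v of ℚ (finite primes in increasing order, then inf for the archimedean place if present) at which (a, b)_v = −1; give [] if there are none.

Mod squares: a ≡ -7854, b ≡ -546. Check v ∈ {∞, 2, 3, 5, 7, 11, 13, 17, 31}.
v=11: a=11^1·(≡4), b=11^2·(≡5) mod 11; (4|11)=+1, (5|11)=+1; (−1)^{1·2·5}·(+1)^2·(+1)^1 = +1.
v=7: a=7^1·(≡3), b=7^1·(≡3) mod 7; (3|7)=-1, (3|7)=-1; (−1)^{1·1·3}·(-1)^1·(-1)^1 = -1.
v=2: v_2(a)=1, v_2(b)=-3; units ≡ 1, 7 (mod 8); ε·ε+αω+βω = 0·1+1·0+-3·0 ≡ 0  ⇒  (a,b)_2 = +1.
v=17: a=17^1·(≡3), b=17^4·(≡9) mod 17; (3|17)=-1, (9|17)=+1; (−1)^{1·4·8}·(-1)^4·(+1)^1 = +1.
v=∞: -7854 < 0 and -546 < 0  ⇒  (a,b)_∞ = -1.
v=31: a=31^0·(≡28), b=31^-2·(≡26) mod 31; (28|31)=+1, (26|31)=-1; (−1)^{0·-2·15}·(+1)^-2·(-1)^0 = +1.
v=3: a=3^-1·(≡1), b=3^-1·(≡1) mod 3; (1|3)=+1, (1|3)=+1; (−1)^{-1·-1·1}·(+1)^-1·(+1)^-1 = -1.
v=5: a=5^2·(≡4), b=5^2·(≡1) mod 5; (4|5)=+1, (1|5)=+1; (−1)^{2·2·2}·(+1)^2·(+1)^2 = +1.
v=13: a=13^0·(≡6), b=13^1·(≡9) mod 13; (6|13)=-1, (9|13)=+1; (−1)^{0·1·6}·(-1)^1·(+1)^0 = -1.
(-7854, -546 / ℚ) ramifies at {3, 7, 13, ∞}: a division algebra.

[3, 7, 13, inf]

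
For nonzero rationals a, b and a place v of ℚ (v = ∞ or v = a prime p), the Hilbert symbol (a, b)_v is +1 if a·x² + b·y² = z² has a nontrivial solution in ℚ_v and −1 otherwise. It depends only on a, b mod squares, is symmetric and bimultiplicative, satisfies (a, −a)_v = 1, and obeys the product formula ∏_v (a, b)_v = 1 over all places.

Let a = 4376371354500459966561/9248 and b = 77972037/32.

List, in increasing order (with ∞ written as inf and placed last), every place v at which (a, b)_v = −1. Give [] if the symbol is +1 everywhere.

Mod squares: a ≡ 1096412898, b ≡ 7626. Check v ∈ {∞, 2, 3, 7, 11, 13, 17, 19, 23, 31, 41, 47}.
v=19: a=19^3·(≡7), b=19^0·(≡5) mod 19; (7|19)=+1, (5|19)=+1; (−1)^{3·0·9}·(+1)^0·(+1)^3 = +1.
v=13: a=13^2·(≡9), b=13^2·(≡7) mod 13; (9|13)=+1, (7|13)=-1; (−1)^{2·2·6}·(+1)^2·(-1)^2 = +1.
v=∞: 1096412898 > 0 and 7626 > 0  ⇒  (a,b)_∞ = +1.
v=31: a=31^3·(≡20), b=31^1·(≡11) mod 31; (20|31)=+1, (11|31)=-1; (−1)^{3·1·15}·(+1)^1·(-1)^3 = +1.
v=47: a=47^1·(≡37), b=47^0·(≡36) mod 47; (37|47)=+1, (36|47)=+1; (−1)^{1·0·23}·(+1)^0·(+1)^1 = +1.
v=2: v_2(a)=-5, v_2(b)=-5; units ≡ 1, 5 (mod 8); ε·ε+αω+βω = 0·0+-5·1+-5·0 ≡ 1  ⇒  (a,b)_2 = -1.
v=41: a=41^3·(≡10), b=41^1·(≡35) mod 41; (10|41)=+1, (35|41)=-1; (−1)^{3·1·20}·(+1)^1·(-1)^3 = -1.
v=23: a=23^1·(≡4), b=23^0·(≡4) mod 23; (4|23)=+1, (4|23)=+1; (−1)^{1·0·11}·(+1)^0·(+1)^1 = +1.
v=11: a=11^0·(≡1), b=11^2·(≡5) mod 11; (1|11)=+1, (5|11)=+1; (−1)^{0·2·5}·(+1)^2·(+1)^0 = +1.
v=17: a=17^-2·(≡7), b=17^0·(≡5) mod 17; (7|17)=-1, (5|17)=-1; (−1)^{-2·0·8}·(-1)^0·(-1)^-2 = +1.
v=7: a=7^1·(≡6), b=7^0·(≡6) mod 7; (6|7)=-1, (6|7)=-1; (−1)^{1·0·3}·(-1)^0·(-1)^1 = -1.
v=3: a=3^5·(≡1), b=3^1·(≡1) mod 3; (1|3)=+1, (1|3)=+1; (−1)^{5·1·1}·(+1)^1·(+1)^5 = -1.
Ram(1096412898, 7626) = {2, 3, 7, 41}; no ℚ_2-point on the conic.

[2, 3, 7, 41]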